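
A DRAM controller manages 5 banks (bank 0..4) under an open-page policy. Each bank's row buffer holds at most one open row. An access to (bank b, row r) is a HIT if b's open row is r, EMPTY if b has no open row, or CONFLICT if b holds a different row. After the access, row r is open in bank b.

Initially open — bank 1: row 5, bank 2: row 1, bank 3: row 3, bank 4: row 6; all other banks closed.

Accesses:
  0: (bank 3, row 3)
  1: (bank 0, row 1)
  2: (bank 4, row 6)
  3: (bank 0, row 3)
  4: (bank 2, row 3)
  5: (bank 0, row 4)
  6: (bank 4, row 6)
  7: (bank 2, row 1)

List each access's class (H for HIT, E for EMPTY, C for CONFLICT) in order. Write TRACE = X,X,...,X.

TRACE = H,E,H,C,C,C,H,C

step 0: bank3 3->3 [HIT]
step 1: bank0 None->1 [EMPTY]
step 2: bank4 6->6 [HIT]
step 3: bank0 1->3 [CONFLICT]
step 4: bank2 1->3 [CONFLICT]
step 5: bank0 3->4 [CONFLICT]
step 6: bank4 6->6 [HIT]
step 7: bank2 3->1 [CONFLICT]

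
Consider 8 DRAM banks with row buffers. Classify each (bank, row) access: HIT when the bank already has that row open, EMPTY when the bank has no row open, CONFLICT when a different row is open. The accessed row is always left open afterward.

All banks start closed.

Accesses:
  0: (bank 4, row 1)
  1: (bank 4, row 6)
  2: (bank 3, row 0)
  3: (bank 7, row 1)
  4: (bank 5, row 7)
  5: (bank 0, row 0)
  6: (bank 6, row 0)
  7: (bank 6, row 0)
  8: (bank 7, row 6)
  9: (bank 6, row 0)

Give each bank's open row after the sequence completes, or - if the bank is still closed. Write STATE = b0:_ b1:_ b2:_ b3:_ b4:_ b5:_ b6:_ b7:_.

step 0: bank4 None->1 [EMPTY]
step 1: bank4 1->6 [CONFLICT]
step 2: bank3 None->0 [EMPTY]
step 3: bank7 None->1 [EMPTY]
step 4: bank5 None->7 [EMPTY]
step 5: bank0 None->0 [EMPTY]
step 6: bank6 None->0 [EMPTY]
step 7: bank6 0->0 [HIT]
step 8: bank7 1->6 [CONFLICT]
step 9: bank6 0->0 [HIT]

STATE = b0:0 b1:- b2:- b3:0 b4:6 b5:7 b6:0 b7:6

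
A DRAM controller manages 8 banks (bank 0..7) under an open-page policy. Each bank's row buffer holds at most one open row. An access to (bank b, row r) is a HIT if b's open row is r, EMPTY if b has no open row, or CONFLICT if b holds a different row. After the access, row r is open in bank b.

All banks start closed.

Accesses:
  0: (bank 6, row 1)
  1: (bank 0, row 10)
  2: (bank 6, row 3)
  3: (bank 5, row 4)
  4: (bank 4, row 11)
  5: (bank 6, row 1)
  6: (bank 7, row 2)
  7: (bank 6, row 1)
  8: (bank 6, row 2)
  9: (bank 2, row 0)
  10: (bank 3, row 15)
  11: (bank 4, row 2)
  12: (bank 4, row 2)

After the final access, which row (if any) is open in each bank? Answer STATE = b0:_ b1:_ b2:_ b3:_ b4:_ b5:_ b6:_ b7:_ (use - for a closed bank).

  [0] b6 r1: no row ⇒ E
  [1] b0 r10: no row ⇒ E
  [2] b6 r3: had r1 ⇒ C
  [3] b5 r4: no row ⇒ E
  [4] b4 r11: no row ⇒ E
  [5] b6 r1: had r3 ⇒ C
  [6] b7 r2: no row ⇒ E
  [7] b6 r1: had r1 ⇒ H
  [8] b6 r2: had r1 ⇒ C
  [9] b2 r0: no row ⇒ E
  [10] b3 r15: no row ⇒ E
  [11] b4 r2: had r11 ⇒ C
  [12] b4 r2: had r2 ⇒ H

STATE = b0:10 b1:- b2:0 b3:15 b4:2 b5:4 b6:2 b7:2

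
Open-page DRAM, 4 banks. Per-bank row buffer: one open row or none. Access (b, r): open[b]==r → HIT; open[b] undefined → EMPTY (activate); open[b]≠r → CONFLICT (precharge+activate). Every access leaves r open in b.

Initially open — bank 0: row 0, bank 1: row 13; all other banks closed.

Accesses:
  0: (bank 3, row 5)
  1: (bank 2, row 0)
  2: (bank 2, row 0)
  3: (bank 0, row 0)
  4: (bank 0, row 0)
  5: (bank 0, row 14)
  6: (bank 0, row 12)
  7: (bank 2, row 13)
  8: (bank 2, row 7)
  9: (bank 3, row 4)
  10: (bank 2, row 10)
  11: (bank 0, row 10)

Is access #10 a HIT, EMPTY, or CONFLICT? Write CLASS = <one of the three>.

CLASS = CONFLICT

  [0] b3 r5: no row ⇒ E
  [1] b2 r0: no row ⇒ E
  [2] b2 r0: had r0 ⇒ H
  [3] b0 r0: had r0 ⇒ H
  [4] b0 r0: had r0 ⇒ H
  [5] b0 r14: had r0 ⇒ C
  [6] b0 r12: had r14 ⇒ C
  [7] b2 r13: had r0 ⇒ C
  [8] b2 r7: had r13 ⇒ C
  [9] b3 r4: had r5 ⇒ C
  [10] b2 r10: had r7 ⇒ C
  [11] b0 r10: had r12 ⇒ C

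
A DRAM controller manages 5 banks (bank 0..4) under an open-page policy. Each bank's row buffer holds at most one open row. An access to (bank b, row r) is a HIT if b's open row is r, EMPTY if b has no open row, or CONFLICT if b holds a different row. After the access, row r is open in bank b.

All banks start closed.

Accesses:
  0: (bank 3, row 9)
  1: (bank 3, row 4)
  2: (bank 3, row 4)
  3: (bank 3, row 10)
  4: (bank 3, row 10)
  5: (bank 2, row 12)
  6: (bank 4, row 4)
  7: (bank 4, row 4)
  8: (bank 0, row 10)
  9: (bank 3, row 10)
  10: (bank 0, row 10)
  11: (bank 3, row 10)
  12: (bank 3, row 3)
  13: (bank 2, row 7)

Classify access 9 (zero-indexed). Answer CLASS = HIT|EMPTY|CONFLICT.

step 0: bank3 None->9 [EMPTY]
step 1: bank3 9->4 [CONFLICT]
step 2: bank3 4->4 [HIT]
step 3: bank3 4->10 [CONFLICT]
step 4: bank3 10->10 [HIT]
step 5: bank2 None->12 [EMPTY]
step 6: bank4 None->4 [EMPTY]
step 7: bank4 4->4 [HIT]
step 8: bank0 None->10 [EMPTY]
step 9: bank3 10->10 [HIT]
step 10: bank0 10->10 [HIT]
step 11: bank3 10->10 [HIT]
step 12: bank3 10->3 [CONFLICT]
step 13: bank2 12->7 [CONFLICT]

CLASS = HIT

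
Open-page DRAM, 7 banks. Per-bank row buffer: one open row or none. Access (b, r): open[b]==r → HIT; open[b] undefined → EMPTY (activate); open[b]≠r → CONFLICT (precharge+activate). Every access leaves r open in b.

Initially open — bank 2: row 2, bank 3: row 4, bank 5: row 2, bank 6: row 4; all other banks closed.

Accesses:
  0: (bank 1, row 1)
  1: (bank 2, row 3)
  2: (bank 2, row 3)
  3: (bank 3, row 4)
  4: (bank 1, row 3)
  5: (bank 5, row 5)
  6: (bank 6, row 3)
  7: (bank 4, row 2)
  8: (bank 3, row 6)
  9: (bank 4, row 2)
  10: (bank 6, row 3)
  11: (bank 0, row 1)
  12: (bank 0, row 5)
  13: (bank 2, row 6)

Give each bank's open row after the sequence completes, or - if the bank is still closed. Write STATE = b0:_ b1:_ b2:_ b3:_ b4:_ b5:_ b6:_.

#0 (1,1) E
#1 (2,3) C  (was 2)
#2 (2,3) H  (was 3)
#3 (3,4) H  (was 4)
#4 (1,3) C  (was 1)
#5 (5,5) C  (was 2)
#6 (6,3) C  (was 4)
#7 (4,2) E
#8 (3,6) C  (was 4)
#9 (4,2) H  (was 2)
#10 (6,3) H  (was 3)
#11 (0,1) E
#12 (0,5) C  (was 1)
#13 (2,6) C  (was 3)

STATE = b0:5 b1:3 b2:6 b3:6 b4:2 b5:5 b6:3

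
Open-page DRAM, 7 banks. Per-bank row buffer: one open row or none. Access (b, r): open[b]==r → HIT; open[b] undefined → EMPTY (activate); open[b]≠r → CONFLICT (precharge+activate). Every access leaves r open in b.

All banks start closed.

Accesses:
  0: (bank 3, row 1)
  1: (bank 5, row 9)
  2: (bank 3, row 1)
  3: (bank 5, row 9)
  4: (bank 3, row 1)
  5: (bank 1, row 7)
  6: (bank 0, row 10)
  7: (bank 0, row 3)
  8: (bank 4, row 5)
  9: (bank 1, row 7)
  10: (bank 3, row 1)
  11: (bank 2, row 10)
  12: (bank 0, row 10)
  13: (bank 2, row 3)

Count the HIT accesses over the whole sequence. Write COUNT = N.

COUNT = 5

step 0: bank3 None->1 [EMPTY]
step 1: bank5 None->9 [EMPTY]
step 2: bank3 1->1 [HIT]
step 3: bank5 9->9 [HIT]
step 4: bank3 1->1 [HIT]
step 5: bank1 None->7 [EMPTY]
step 6: bank0 None->10 [EMPTY]
step 7: bank0 10->3 [CONFLICT]
step 8: bank4 None->5 [EMPTY]
step 9: bank1 7->7 [HIT]
step 10: bank3 1->1 [HIT]
step 11: bank2 None->10 [EMPTY]
step 12: bank0 3->10 [CONFLICT]
step 13: bank2 10->3 [CONFLICT]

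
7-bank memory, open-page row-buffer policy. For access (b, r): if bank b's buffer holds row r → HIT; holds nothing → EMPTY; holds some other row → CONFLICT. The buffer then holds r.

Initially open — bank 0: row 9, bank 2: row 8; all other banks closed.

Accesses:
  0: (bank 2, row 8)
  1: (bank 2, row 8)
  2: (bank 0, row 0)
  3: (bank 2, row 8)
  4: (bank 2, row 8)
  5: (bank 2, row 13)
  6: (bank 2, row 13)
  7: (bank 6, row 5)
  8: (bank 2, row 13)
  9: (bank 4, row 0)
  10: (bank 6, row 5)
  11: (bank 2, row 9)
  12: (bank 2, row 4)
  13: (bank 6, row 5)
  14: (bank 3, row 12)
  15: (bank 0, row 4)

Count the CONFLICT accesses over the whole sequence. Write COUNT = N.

COUNT = 5

  [0] b2 r8: had r8 ⇒ H
  [1] b2 r8: had r8 ⇒ H
  [2] b0 r0: had r9 ⇒ C
  [3] b2 r8: had r8 ⇒ H
  [4] b2 r8: had r8 ⇒ H
  [5] b2 r13: had r8 ⇒ C
  [6] b2 r13: had r13 ⇒ H
  [7] b6 r5: no row ⇒ E
  [8] b2 r13: had r13 ⇒ H
  [9] b4 r0: no row ⇒ E
  [10] b6 r5: had r5 ⇒ H
  [11] b2 r9: had r13 ⇒ C
  [12] b2 r4: had r9 ⇒ C
  [13] b6 r5: had r5 ⇒ H
  [14] b3 r12: no row ⇒ E
  [15] b0 r4: had r0 ⇒ C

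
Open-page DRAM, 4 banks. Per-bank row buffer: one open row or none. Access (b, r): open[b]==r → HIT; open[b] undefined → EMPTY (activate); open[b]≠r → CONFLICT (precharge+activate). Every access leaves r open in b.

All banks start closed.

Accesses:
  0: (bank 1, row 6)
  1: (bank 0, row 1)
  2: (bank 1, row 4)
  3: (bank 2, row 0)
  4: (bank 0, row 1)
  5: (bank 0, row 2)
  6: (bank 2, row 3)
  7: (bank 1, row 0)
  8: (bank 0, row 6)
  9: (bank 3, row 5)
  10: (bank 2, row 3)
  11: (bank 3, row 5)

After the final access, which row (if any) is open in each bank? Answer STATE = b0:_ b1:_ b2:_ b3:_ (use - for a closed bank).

#0 (1,6) E
#1 (0,1) E
#2 (1,4) C  (was 6)
#3 (2,0) E
#4 (0,1) H  (was 1)
#5 (0,2) C  (was 1)
#6 (2,3) C  (was 0)
#7 (1,0) C  (was 4)
#8 (0,6) C  (was 2)
#9 (3,5) E
#10 (2,3) H  (was 3)
#11 (3,5) H  (was 5)

STATE = b0:6 b1:0 b2:3 b3:5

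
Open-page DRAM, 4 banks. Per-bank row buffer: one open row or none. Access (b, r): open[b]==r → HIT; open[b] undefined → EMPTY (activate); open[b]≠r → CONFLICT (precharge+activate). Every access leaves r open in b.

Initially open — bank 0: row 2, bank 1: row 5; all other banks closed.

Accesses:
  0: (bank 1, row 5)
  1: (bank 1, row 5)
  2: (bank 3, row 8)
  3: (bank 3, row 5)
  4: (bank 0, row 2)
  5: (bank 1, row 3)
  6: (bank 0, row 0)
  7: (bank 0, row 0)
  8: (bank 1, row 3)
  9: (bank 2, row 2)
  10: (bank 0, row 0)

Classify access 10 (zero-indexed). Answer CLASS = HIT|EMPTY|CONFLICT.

CLASS = HIT

0: bank 1 row 5 — prev 5 → HIT
1: bank 1 row 5 — prev 5 → HIT
2: bank 3 row 8 — prev None → EMPTY
3: bank 3 row 5 — prev 8 → CONFLICT
4: bank 0 row 2 — prev 2 → HIT
5: bank 1 row 3 — prev 5 → CONFLICT
6: bank 0 row 0 — prev 2 → CONFLICT
7: bank 0 row 0 — prev 0 → HIT
8: bank 1 row 3 — prev 3 → HIT
9: bank 2 row 2 — prev None → EMPTY
10: bank 0 row 0 — prev 0 → HIT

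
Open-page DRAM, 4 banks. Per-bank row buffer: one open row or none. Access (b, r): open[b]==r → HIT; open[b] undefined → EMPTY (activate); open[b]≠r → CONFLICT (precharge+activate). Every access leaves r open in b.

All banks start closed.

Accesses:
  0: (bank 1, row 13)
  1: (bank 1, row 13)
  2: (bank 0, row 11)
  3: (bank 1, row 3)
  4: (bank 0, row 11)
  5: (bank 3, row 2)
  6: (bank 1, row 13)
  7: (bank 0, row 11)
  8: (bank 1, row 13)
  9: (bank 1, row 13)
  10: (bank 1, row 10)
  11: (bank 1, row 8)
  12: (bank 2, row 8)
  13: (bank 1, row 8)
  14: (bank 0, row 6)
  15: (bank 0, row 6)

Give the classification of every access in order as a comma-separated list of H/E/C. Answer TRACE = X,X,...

step 0: bank1 None->13 [EMPTY]
step 1: bank1 13->13 [HIT]
step 2: bank0 None->11 [EMPTY]
step 3: bank1 13->3 [CONFLICT]
step 4: bank0 11->11 [HIT]
step 5: bank3 None->2 [EMPTY]
step 6: bank1 3->13 [CONFLICT]
step 7: bank0 11->11 [HIT]
step 8: bank1 13->13 [HIT]
step 9: bank1 13->13 [HIT]
step 10: bank1 13->10 [CONFLICT]
step 11: bank1 10->8 [CONFLICT]
step 12: bank2 None->8 [EMPTY]
step 13: bank1 8->8 [HIT]
step 14: bank0 11->6 [CONFLICT]
step 15: bank0 6->6 [HIT]

TRACE = E,H,E,C,H,E,C,H,H,H,C,C,E,H,C,H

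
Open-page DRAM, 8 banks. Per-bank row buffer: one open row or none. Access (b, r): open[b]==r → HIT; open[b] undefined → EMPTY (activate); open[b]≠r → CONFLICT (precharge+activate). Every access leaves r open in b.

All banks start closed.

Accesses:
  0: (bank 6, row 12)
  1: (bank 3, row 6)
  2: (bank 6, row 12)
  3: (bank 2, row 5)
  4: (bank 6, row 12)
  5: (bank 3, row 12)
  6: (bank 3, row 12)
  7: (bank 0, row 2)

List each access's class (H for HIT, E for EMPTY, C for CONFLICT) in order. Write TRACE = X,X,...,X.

#0 (6,12) E
#1 (3,6) E
#2 (6,12) H  (was 12)
#3 (2,5) E
#4 (6,12) H  (was 12)
#5 (3,12) C  (was 6)
#6 (3,12) H  (was 12)
#7 (0,2) E

TRACE = E,E,H,E,H,C,H,E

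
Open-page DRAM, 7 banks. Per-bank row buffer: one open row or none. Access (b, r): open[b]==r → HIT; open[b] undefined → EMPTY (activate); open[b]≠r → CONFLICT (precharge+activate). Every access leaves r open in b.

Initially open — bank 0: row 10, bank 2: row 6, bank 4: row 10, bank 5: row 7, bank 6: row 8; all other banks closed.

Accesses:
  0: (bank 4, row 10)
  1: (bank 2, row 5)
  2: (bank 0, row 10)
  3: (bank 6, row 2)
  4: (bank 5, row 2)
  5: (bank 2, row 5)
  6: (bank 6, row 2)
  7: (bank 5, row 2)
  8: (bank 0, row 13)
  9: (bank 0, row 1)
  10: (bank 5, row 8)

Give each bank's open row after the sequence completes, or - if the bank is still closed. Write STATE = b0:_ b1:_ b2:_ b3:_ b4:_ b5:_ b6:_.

STATE = b0:1 b1:- b2:5 b3:- b4:10 b5:8 b6:2

#0 (4,10) H  (was 10)
#1 (2,5) C  (was 6)
#2 (0,10) H  (was 10)
#3 (6,2) C  (was 8)
#4 (5,2) C  (was 7)
#5 (2,5) H  (was 5)
#6 (6,2) H  (was 2)
#7 (5,2) H  (was 2)
#8 (0,13) C  (was 10)
#9 (0,1) C  (was 13)
#10 (5,8) C  (was 2)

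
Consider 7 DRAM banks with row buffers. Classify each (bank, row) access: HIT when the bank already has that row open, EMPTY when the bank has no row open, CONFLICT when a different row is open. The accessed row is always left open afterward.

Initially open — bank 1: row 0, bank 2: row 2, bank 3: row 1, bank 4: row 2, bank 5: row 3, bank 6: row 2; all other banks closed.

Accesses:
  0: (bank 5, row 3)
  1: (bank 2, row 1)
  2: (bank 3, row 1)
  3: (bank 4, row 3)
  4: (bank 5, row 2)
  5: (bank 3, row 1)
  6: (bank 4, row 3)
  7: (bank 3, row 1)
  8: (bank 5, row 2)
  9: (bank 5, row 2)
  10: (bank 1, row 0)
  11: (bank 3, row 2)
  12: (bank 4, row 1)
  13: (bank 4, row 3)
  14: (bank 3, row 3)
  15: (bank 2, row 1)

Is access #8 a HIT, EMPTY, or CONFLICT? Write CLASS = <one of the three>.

step 0: bank5 3->3 [HIT]
step 1: bank2 2->1 [CONFLICT]
step 2: bank3 1->1 [HIT]
step 3: bank4 2->3 [CONFLICT]
step 4: bank5 3->2 [CONFLICT]
step 5: bank3 1->1 [HIT]
step 6: bank4 3->3 [HIT]
step 7: bank3 1->1 [HIT]
step 8: bank5 2->2 [HIT]
step 9: bank5 2->2 [HIT]
step 10: bank1 0->0 [HIT]
step 11: bank3 1->2 [CONFLICT]
step 12: bank4 3->1 [CONFLICT]
step 13: bank4 1->3 [CONFLICT]
step 14: bank3 2->3 [CONFLICT]
step 15: bank2 1->1 [HIT]

CLASS = HIT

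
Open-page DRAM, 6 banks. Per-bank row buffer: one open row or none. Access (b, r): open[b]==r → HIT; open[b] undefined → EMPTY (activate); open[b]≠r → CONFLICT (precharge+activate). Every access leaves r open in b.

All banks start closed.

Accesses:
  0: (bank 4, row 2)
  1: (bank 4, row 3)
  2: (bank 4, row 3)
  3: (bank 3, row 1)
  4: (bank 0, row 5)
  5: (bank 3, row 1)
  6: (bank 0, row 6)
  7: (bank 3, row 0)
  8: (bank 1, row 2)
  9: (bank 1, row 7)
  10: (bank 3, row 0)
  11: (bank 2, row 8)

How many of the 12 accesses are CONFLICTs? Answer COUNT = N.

0: bank 4 row 2 — prev None → EMPTY
1: bank 4 row 3 — prev 2 → CONFLICT
2: bank 4 row 3 — prev 3 → HIT
3: bank 3 row 1 — prev None → EMPTY
4: bank 0 row 5 — prev None → EMPTY
5: bank 3 row 1 — prev 1 → HIT
6: bank 0 row 6 — prev 5 → CONFLICT
7: bank 3 row 0 — prev 1 → CONFLICT
8: bank 1 row 2 — prev None → EMPTY
9: bank 1 row 7 — prev 2 → CONFLICT
10: bank 3 row 0 — prev 0 → HIT
11: bank 2 row 8 — prev None → EMPTY

COUNT = 4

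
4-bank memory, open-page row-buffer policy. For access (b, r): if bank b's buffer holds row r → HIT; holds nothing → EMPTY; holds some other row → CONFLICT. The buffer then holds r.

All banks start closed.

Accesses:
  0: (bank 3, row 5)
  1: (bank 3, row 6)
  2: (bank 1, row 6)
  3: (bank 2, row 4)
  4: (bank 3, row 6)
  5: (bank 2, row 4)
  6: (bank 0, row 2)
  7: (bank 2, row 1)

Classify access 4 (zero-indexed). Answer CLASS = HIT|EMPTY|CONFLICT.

#0 (3,5) E
#1 (3,6) C  (was 5)
#2 (1,6) E
#3 (2,4) E
#4 (3,6) H  (was 6)
#5 (2,4) H  (was 4)
#6 (0,2) E
#7 (2,1) C  (was 4)

CLASS = HIT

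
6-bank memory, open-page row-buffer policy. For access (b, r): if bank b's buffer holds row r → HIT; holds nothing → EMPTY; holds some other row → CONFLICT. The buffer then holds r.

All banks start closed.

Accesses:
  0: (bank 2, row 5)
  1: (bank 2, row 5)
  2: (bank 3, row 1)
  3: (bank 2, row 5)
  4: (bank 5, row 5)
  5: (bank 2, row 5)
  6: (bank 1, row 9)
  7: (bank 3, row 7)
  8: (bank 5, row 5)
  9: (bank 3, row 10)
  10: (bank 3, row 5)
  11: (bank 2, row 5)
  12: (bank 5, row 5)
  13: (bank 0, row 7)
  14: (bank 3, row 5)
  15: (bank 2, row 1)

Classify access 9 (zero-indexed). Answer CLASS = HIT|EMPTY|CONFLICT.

CLASS = CONFLICT

0: bank 2 row 5 — prev None → EMPTY
1: bank 2 row 5 — prev 5 → HIT
2: bank 3 row 1 — prev None → EMPTY
3: bank 2 row 5 — prev 5 → HIT
4: bank 5 row 5 — prev None → EMPTY
5: bank 2 row 5 — prev 5 → HIT
6: bank 1 row 9 — prev None → EMPTY
7: bank 3 row 7 — prev 1 → CONFLICT
8: bank 5 row 5 — prev 5 → HIT
9: bank 3 row 10 — prev 7 → CONFLICT
10: bank 3 row 5 — prev 10 → CONFLICT
11: bank 2 row 5 — prev 5 → HIT
12: bank 5 row 5 — prev 5 → HIT
13: bank 0 row 7 — prev None → EMPTY
14: bank 3 row 5 — prev 5 → HIT
15: bank 2 row 1 — prev 5 → CONFLICT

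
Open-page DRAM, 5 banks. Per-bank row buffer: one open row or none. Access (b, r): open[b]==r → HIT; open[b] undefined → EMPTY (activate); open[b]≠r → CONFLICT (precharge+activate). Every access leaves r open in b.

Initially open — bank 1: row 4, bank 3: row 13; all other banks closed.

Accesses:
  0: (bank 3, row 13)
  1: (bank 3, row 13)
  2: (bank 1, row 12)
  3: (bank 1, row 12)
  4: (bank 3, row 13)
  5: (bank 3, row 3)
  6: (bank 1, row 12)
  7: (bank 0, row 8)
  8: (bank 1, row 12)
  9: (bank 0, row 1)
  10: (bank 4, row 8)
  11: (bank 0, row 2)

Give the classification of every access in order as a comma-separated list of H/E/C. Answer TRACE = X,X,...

TRACE = H,H,C,H,H,C,H,E,H,C,E,C

  [0] b3 r13: had r13 ⇒ H
  [1] b3 r13: had r13 ⇒ H
  [2] b1 r12: had r4 ⇒ C
  [3] b1 r12: had r12 ⇒ H
  [4] b3 r13: had r13 ⇒ H
  [5] b3 r3: had r13 ⇒ C
  [6] b1 r12: had r12 ⇒ H
  [7] b0 r8: no row ⇒ E
  [8] b1 r12: had r12 ⇒ H
  [9] b0 r1: had r8 ⇒ C
  [10] b4 r8: no row ⇒ E
  [11] b0 r2: had r1 ⇒ C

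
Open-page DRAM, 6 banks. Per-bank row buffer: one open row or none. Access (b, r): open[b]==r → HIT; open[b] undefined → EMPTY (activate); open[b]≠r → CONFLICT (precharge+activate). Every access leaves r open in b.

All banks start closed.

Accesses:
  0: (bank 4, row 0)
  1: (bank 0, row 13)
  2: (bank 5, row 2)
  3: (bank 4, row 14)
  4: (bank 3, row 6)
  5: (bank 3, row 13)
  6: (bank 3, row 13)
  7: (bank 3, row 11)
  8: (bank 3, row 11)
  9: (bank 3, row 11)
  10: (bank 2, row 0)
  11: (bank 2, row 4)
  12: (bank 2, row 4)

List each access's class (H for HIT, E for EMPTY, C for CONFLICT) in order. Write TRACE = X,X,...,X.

TRACE = E,E,E,C,E,C,H,C,H,H,E,C,H

step 0: bank4 None->0 [EMPTY]
step 1: bank0 None->13 [EMPTY]
step 2: bank5 None->2 [EMPTY]
step 3: bank4 0->14 [CONFLICT]
step 4: bank3 None->6 [EMPTY]
step 5: bank3 6->13 [CONFLICT]
step 6: bank3 13->13 [HIT]
step 7: bank3 13->11 [CONFLICT]
step 8: bank3 11->11 [HIT]
step 9: bank3 11->11 [HIT]
step 10: bank2 None->0 [EMPTY]
step 11: bank2 0->4 [CONFLICT]
step 12: bank2 4->4 [HIT]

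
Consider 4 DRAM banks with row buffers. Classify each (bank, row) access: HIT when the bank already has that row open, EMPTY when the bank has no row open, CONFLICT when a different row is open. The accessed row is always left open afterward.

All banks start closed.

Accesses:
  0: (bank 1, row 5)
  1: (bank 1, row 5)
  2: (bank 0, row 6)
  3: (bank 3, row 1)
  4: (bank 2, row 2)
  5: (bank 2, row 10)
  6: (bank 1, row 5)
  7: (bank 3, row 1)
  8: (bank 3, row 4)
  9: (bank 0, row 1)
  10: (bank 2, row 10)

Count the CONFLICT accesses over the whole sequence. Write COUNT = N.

0: bank 1 row 5 — prev None → EMPTY
1: bank 1 row 5 — prev 5 → HIT
2: bank 0 row 6 — prev None → EMPTY
3: bank 3 row 1 — prev None → EMPTY
4: bank 2 row 2 — prev None → EMPTY
5: bank 2 row 10 — prev 2 → CONFLICT
6: bank 1 row 5 — prev 5 → HIT
7: bank 3 row 1 — prev 1 → HIT
8: bank 3 row 4 — prev 1 → CONFLICT
9: bank 0 row 1 — prev 6 → CONFLICT
10: bank 2 row 10 — prev 10 → HIT

COUNT = 3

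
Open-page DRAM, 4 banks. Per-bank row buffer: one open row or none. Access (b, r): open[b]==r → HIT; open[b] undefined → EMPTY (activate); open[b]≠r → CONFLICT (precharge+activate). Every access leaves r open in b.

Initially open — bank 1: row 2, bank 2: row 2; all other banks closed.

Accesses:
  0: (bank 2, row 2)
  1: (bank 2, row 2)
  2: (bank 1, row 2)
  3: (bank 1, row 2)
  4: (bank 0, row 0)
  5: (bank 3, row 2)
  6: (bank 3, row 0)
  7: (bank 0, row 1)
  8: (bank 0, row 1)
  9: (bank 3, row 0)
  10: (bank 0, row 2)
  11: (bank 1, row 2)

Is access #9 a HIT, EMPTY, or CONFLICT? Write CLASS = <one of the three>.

CLASS = HIT

step 0: bank2 2->2 [HIT]
step 1: bank2 2->2 [HIT]
step 2: bank1 2->2 [HIT]
step 3: bank1 2->2 [HIT]
step 4: bank0 None->0 [EMPTY]
step 5: bank3 None->2 [EMPTY]
step 6: bank3 2->0 [CONFLICT]
step 7: bank0 0->1 [CONFLICT]
step 8: bank0 1->1 [HIT]
step 9: bank3 0->0 [HIT]
step 10: bank0 1->2 [CONFLICT]
step 11: bank1 2->2 [HIT]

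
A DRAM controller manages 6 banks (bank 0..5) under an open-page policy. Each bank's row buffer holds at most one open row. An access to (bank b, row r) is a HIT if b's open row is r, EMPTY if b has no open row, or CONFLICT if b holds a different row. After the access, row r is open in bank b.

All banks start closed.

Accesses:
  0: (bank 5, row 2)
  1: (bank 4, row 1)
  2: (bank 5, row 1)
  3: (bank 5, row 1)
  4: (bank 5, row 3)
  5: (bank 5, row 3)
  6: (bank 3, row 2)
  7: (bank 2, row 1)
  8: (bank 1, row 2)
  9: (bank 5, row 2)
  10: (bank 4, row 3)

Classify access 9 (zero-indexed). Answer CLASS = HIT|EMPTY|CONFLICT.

step 0: bank5 None->2 [EMPTY]
step 1: bank4 None->1 [EMPTY]
step 2: bank5 2->1 [CONFLICT]
step 3: bank5 1->1 [HIT]
step 4: bank5 1->3 [CONFLICT]
step 5: bank5 3->3 [HIT]
step 6: bank3 None->2 [EMPTY]
step 7: bank2 None->1 [EMPTY]
step 8: bank1 None->2 [EMPTY]
step 9: bank5 3->2 [CONFLICT]
step 10: bank4 1->3 [CONFLICT]

CLASS = CONFLICT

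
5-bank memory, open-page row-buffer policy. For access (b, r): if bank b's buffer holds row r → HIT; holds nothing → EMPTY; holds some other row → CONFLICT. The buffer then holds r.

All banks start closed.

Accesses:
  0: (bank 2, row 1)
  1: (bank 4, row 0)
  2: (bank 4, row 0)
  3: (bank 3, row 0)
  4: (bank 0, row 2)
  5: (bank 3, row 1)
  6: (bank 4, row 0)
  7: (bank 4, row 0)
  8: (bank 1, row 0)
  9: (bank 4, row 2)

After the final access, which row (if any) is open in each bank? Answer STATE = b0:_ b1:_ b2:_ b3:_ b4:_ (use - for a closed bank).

0: bank 2 row 1 — prev None → EMPTY
1: bank 4 row 0 — prev None → EMPTY
2: bank 4 row 0 — prev 0 → HIT
3: bank 3 row 0 — prev None → EMPTY
4: bank 0 row 2 — prev None → EMPTY
5: bank 3 row 1 — prev 0 → CONFLICT
6: bank 4 row 0 — prev 0 → HIT
7: bank 4 row 0 — prev 0 → HIT
8: bank 1 row 0 — prev None → EMPTY
9: bank 4 row 2 — prev 0 → CONFLICT

STATE = b0:2 b1:0 b2:1 b3:1 b4:2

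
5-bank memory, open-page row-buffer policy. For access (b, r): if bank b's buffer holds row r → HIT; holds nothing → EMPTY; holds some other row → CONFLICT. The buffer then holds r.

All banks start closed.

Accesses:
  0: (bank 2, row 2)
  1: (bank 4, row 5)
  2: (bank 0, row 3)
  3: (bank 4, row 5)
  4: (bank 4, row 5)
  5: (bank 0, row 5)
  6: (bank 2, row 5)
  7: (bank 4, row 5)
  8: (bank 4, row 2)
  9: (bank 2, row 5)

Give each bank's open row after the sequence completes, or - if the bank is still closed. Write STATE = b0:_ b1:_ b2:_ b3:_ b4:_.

#0 (2,2) E
#1 (4,5) E
#2 (0,3) E
#3 (4,5) H  (was 5)
#4 (4,5) H  (was 5)
#5 (0,5) C  (was 3)
#6 (2,5) C  (was 2)
#7 (4,5) H  (was 5)
#8 (4,2) C  (was 5)
#9 (2,5) H  (was 5)

STATE = b0:5 b1:- b2:5 b3:- b4:2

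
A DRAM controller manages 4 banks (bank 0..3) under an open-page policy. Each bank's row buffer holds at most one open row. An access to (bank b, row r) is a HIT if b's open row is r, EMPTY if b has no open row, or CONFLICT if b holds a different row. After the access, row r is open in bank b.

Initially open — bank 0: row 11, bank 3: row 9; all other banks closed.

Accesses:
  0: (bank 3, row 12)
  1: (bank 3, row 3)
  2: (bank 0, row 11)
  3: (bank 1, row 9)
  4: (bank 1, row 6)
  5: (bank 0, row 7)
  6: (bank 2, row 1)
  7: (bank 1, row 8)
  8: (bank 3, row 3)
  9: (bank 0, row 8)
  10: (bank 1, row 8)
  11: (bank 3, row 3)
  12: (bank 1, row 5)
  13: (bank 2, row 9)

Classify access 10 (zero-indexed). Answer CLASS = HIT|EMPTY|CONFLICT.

  [0] b3 r12: had r9 ⇒ C
  [1] b3 r3: had r12 ⇒ C
  [2] b0 r11: had r11 ⇒ H
  [3] b1 r9: no row ⇒ E
  [4] b1 r6: had r9 ⇒ C
  [5] b0 r7: had r11 ⇒ C
  [6] b2 r1: no row ⇒ E
  [7] b1 r8: had r6 ⇒ C
  [8] b3 r3: had r3 ⇒ H
  [9] b0 r8: had r7 ⇒ C
  [10] b1 r8: had r8 ⇒ H
  [11] b3 r3: had r3 ⇒ H
  [12] b1 r5: had r8 ⇒ C
  [13] b2 r9: had r1 ⇒ C

CLASS = HIT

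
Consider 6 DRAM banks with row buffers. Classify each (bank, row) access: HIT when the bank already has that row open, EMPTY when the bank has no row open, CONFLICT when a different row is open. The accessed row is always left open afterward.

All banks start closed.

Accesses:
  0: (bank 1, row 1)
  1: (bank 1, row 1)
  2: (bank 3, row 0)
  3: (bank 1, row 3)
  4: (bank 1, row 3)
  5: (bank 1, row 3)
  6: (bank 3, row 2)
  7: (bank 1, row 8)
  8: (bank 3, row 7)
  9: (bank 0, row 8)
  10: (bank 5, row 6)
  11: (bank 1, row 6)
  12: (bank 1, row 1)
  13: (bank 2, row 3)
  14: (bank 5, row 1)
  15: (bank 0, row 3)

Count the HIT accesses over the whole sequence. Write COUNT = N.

COUNT = 3

#0 (1,1) E
#1 (1,1) H  (was 1)
#2 (3,0) E
#3 (1,3) C  (was 1)
#4 (1,3) H  (was 3)
#5 (1,3) H  (was 3)
#6 (3,2) C  (was 0)
#7 (1,8) C  (was 3)
#8 (3,7) C  (was 2)
#9 (0,8) E
#10 (5,6) E
#11 (1,6) C  (was 8)
#12 (1,1) C  (was 6)
#13 (2,3) E
#14 (5,1) C  (was 6)
#15 (0,3) C  (was 8)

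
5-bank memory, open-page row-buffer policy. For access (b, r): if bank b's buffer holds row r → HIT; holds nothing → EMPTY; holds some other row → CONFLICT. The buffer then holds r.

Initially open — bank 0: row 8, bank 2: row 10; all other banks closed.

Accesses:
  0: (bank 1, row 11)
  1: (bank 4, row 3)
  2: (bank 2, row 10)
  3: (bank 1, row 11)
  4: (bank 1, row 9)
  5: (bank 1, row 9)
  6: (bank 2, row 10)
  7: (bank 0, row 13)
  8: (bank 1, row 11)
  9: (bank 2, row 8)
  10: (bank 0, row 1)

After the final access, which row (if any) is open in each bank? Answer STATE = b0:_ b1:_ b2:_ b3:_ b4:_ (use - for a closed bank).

step 0: bank1 None->11 [EMPTY]
step 1: bank4 None->3 [EMPTY]
step 2: bank2 10->10 [HIT]
step 3: bank1 11->11 [HIT]
step 4: bank1 11->9 [CONFLICT]
step 5: bank1 9->9 [HIT]
step 6: bank2 10->10 [HIT]
step 7: bank0 8->13 [CONFLICT]
step 8: bank1 9->11 [CONFLICT]
step 9: bank2 10->8 [CONFLICT]
step 10: bank0 13->1 [CONFLICT]

STATE = b0:1 b1:11 b2:8 b3:- b4:3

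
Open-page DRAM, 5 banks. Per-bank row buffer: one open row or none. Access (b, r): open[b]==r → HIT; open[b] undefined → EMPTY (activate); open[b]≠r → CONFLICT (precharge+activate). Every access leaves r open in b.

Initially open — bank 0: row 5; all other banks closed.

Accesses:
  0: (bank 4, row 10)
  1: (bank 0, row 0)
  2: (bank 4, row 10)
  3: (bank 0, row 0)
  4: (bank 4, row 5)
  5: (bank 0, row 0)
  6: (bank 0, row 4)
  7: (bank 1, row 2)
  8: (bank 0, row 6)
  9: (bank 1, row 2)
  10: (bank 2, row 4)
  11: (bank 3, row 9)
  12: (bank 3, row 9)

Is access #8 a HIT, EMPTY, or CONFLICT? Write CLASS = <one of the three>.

0: bank 4 row 10 — prev None → EMPTY
1: bank 0 row 0 — prev 5 → CONFLICT
2: bank 4 row 10 — prev 10 → HIT
3: bank 0 row 0 — prev 0 → HIT
4: bank 4 row 5 — prev 10 → CONFLICT
5: bank 0 row 0 — prev 0 → HIT
6: bank 0 row 4 — prev 0 → CONFLICT
7: bank 1 row 2 — prev None → EMPTY
8: bank 0 row 6 — prev 4 → CONFLICT
9: bank 1 row 2 — prev 2 → HIT
10: bank 2 row 4 — prev None → EMPTY
11: bank 3 row 9 — prev None → EMPTY
12: bank 3 row 9 — prev 9 → HIT

CLASS = CONFLICT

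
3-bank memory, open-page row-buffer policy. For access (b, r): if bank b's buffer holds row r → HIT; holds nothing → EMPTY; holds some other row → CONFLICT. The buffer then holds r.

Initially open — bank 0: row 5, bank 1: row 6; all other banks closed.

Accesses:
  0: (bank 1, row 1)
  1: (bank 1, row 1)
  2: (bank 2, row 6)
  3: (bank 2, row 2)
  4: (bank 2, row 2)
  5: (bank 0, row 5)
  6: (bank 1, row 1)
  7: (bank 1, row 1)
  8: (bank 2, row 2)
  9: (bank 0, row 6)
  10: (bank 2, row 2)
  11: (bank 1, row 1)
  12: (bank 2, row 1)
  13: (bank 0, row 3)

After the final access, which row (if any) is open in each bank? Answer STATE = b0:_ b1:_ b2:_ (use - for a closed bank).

STATE = b0:3 b1:1 b2:1

0: bank 1 row 1 — prev 6 → CONFLICT
1: bank 1 row 1 — prev 1 → HIT
2: bank 2 row 6 — prev None → EMPTY
3: bank 2 row 2 — prev 6 → CONFLICT
4: bank 2 row 2 — prev 2 → HIT
5: bank 0 row 5 — prev 5 → HIT
6: bank 1 row 1 — prev 1 → HIT
7: bank 1 row 1 — prev 1 → HIT
8: bank 2 row 2 — prev 2 → HIT
9: bank 0 row 6 — prev 5 → CONFLICT
10: bank 2 row 2 — prev 2 → HIT
11: bank 1 row 1 — prev 1 → HIT
12: bank 2 row 1 — prev 2 → CONFLICT
13: bank 0 row 3 — prev 6 → CONFLICT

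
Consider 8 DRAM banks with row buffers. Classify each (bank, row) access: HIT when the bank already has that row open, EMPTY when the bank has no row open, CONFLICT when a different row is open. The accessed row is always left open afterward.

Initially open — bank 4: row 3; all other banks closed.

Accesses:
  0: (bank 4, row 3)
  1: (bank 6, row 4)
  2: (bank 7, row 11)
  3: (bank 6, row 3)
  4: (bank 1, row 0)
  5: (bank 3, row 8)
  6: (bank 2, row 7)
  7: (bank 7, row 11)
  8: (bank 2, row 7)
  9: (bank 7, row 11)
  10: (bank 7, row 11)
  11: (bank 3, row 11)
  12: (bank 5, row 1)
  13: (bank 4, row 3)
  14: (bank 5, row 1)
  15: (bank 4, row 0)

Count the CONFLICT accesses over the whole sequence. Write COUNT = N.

COUNT = 3

  [0] b4 r3: had r3 ⇒ H
  [1] b6 r4: no row ⇒ E
  [2] b7 r11: no row ⇒ E
  [3] b6 r3: had r4 ⇒ C
  [4] b1 r0: no row ⇒ E
  [5] b3 r8: no row ⇒ E
  [6] b2 r7: no row ⇒ E
  [7] b7 r11: had r11 ⇒ H
  [8] b2 r7: had r7 ⇒ H
  [9] b7 r11: had r11 ⇒ H
  [10] b7 r11: had r11 ⇒ H
  [11] b3 r11: had r8 ⇒ C
  [12] b5 r1: no row ⇒ E
  [13] b4 r3: had r3 ⇒ H
  [14] b5 r1: had r1 ⇒ H
  [15] b4 r0: had r3 ⇒ C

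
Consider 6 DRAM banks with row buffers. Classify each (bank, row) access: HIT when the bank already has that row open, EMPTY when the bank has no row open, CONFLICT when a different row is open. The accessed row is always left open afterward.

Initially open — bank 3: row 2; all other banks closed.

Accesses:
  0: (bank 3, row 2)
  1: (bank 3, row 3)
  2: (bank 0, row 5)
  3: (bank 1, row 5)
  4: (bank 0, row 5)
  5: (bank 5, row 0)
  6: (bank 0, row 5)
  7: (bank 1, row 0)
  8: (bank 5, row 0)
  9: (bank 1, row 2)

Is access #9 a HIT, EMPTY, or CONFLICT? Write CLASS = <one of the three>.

0: bank 3 row 2 — prev 2 → HIT
1: bank 3 row 3 — prev 2 → CONFLICT
2: bank 0 row 5 — prev None → EMPTY
3: bank 1 row 5 — prev None → EMPTY
4: bank 0 row 5 — prev 5 → HIT
5: bank 5 row 0 — prev None → EMPTY
6: bank 0 row 5 — prev 5 → HIT
7: bank 1 row 0 — prev 5 → CONFLICT
8: bank 5 row 0 — prev 0 → HIT
9: bank 1 row 2 — prev 0 → CONFLICT

CLASS = CONFLICT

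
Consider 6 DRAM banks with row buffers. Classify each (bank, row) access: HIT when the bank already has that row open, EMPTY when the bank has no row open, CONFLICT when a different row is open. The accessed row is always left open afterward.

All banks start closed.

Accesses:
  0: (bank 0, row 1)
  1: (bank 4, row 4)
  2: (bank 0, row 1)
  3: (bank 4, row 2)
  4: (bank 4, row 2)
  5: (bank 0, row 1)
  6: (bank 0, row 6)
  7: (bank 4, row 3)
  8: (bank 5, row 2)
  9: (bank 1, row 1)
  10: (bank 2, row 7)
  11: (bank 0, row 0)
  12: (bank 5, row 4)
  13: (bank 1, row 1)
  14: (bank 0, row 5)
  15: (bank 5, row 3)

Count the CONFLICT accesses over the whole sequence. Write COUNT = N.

COUNT = 7

0: bank 0 row 1 — prev None → EMPTY
1: bank 4 row 4 — prev None → EMPTY
2: bank 0 row 1 — prev 1 → HIT
3: bank 4 row 2 — prev 4 → CONFLICT
4: bank 4 row 2 — prev 2 → HIT
5: bank 0 row 1 — prev 1 → HIT
6: bank 0 row 6 — prev 1 → CONFLICT
7: bank 4 row 3 — prev 2 → CONFLICT
8: bank 5 row 2 — prev None → EMPTY
9: bank 1 row 1 — prev None → EMPTY
10: bank 2 row 7 — prev None → EMPTY
11: bank 0 row 0 — prev 6 → CONFLICT
12: bank 5 row 4 — prev 2 → CONFLICT
13: bank 1 row 1 — prev 1 → HIT
14: bank 0 row 5 — prev 0 → CONFLICT
15: bank 5 row 3 — prev 4 → CONFLICT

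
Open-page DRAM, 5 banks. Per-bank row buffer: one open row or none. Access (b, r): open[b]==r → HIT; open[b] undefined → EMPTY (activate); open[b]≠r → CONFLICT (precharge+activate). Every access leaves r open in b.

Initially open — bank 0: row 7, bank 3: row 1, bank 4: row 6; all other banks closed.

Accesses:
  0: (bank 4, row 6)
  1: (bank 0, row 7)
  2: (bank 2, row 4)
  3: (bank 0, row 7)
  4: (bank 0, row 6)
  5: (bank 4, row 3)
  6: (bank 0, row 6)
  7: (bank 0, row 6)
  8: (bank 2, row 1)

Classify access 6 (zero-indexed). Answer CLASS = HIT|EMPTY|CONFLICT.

CLASS = HIT

0: bank 4 row 6 — prev 6 → HIT
1: bank 0 row 7 — prev 7 → HIT
2: bank 2 row 4 — prev None → EMPTY
3: bank 0 row 7 — prev 7 → HIT
4: bank 0 row 6 — prev 7 → CONFLICT
5: bank 4 row 3 — prev 6 → CONFLICT
6: bank 0 row 6 — prev 6 → HIT
7: bank 0 row 6 — prev 6 → HIT
8: bank 2 row 1 — prev 4 → CONFLICT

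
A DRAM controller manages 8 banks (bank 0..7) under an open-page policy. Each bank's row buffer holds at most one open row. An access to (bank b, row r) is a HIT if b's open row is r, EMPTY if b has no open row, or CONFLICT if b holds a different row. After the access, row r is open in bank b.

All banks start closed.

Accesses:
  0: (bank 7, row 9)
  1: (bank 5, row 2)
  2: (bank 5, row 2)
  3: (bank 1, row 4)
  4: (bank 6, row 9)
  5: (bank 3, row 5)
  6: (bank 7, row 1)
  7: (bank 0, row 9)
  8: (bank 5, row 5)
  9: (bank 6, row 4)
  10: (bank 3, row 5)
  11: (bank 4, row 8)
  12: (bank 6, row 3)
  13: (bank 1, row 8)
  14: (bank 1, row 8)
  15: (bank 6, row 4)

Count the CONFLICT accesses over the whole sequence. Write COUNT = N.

COUNT = 6

  [0] b7 r9: no row ⇒ E
  [1] b5 r2: no row ⇒ E
  [2] b5 r2: had r2 ⇒ H
  [3] b1 r4: no row ⇒ E
  [4] b6 r9: no row ⇒ E
  [5] b3 r5: no row ⇒ E
  [6] b7 r1: had r9 ⇒ C
  [7] b0 r9: no row ⇒ E
  [8] b5 r5: had r2 ⇒ C
  [9] b6 r4: had r9 ⇒ C
  [10] b3 r5: had r5 ⇒ H
  [11] b4 r8: no row ⇒ E
  [12] b6 r3: had r4 ⇒ C
  [13] b1 r8: had r4 ⇒ C
  [14] b1 r8: had r8 ⇒ H
  [15] b6 r4: had r3 ⇒ C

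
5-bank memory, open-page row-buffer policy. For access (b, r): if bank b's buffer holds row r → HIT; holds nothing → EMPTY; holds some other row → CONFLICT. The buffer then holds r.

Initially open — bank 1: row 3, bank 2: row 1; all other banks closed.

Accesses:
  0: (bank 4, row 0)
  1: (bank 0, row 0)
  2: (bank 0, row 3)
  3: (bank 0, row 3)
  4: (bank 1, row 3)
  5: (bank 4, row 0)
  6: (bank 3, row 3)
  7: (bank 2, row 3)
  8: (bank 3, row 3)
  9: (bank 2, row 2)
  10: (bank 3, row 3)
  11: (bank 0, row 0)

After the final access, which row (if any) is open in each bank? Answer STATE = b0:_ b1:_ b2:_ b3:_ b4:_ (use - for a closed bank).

0: bank 4 row 0 — prev None → EMPTY
1: bank 0 row 0 — prev None → EMPTY
2: bank 0 row 3 — prev 0 → CONFLICT
3: bank 0 row 3 — prev 3 → HIT
4: bank 1 row 3 — prev 3 → HIT
5: bank 4 row 0 — prev 0 → HIT
6: bank 3 row 3 — prev None → EMPTY
7: bank 2 row 3 — prev 1 → CONFLICT
8: bank 3 row 3 — prev 3 → HIT
9: bank 2 row 2 — prev 3 → CONFLICT
10: bank 3 row 3 — prev 3 → HIT
11: bank 0 row 0 — prev 3 → CONFLICT

STATE = b0:0 b1:3 b2:2 b3:3 b4:0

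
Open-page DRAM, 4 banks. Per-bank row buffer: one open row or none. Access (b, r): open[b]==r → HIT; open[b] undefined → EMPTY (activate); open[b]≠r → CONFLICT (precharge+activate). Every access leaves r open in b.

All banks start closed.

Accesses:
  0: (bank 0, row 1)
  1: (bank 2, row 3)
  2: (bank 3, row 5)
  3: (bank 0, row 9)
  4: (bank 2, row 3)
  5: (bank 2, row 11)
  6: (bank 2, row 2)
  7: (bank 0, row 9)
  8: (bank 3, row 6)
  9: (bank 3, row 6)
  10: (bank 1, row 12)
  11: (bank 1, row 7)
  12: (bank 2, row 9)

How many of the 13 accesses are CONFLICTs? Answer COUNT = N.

COUNT = 6

0: bank 0 row 1 — prev None → EMPTY
1: bank 2 row 3 — prev None → EMPTY
2: bank 3 row 5 — prev None → EMPTY
3: bank 0 row 9 — prev 1 → CONFLICT
4: bank 2 row 3 — prev 3 → HIT
5: bank 2 row 11 — prev 3 → CONFLICT
6: bank 2 row 2 — prev 11 → CONFLICT
7: bank 0 row 9 — prev 9 → HIT
8: bank 3 row 6 — prev 5 → CONFLICT
9: bank 3 row 6 — prev 6 → HIT
10: bank 1 row 12 — prev None → EMPTY
11: bank 1 row 7 — prev 12 → CONFLICT
12: bank 2 row 9 — prev 2 → CONFLICT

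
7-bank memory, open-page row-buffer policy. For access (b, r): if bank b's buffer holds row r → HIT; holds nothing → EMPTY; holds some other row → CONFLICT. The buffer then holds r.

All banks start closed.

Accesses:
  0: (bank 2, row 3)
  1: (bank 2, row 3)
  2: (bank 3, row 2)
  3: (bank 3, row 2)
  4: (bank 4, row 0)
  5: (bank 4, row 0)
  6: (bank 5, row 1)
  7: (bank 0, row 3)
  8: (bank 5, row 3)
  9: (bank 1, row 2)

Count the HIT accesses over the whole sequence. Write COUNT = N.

0: bank 2 row 3 — prev None → EMPTY
1: bank 2 row 3 — prev 3 → HIT
2: bank 3 row 2 — prev None → EMPTY
3: bank 3 row 2 — prev 2 → HIT
4: bank 4 row 0 — prev None → EMPTY
5: bank 4 row 0 — prev 0 → HIT
6: bank 5 row 1 — prev None → EMPTY
7: bank 0 row 3 — prev None → EMPTY
8: bank 5 row 3 — prev 1 → CONFLICT
9: bank 1 row 2 — prev None → EMPTY

COUNT = 3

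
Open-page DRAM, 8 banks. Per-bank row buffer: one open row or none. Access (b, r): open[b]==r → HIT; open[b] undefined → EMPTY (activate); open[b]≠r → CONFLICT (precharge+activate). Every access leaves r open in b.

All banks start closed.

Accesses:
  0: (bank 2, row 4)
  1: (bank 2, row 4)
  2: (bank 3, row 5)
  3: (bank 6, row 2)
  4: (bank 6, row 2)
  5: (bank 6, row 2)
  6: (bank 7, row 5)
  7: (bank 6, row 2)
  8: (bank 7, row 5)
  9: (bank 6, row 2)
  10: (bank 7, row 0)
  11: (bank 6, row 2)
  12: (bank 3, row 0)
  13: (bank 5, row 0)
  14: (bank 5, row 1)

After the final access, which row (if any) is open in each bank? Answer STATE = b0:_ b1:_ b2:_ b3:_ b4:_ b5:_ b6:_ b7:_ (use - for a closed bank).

#0 (2,4) E
#1 (2,4) H  (was 4)
#2 (3,5) E
#3 (6,2) E
#4 (6,2) H  (was 2)
#5 (6,2) H  (was 2)
#6 (7,5) E
#7 (6,2) H  (was 2)
#8 (7,5) H  (was 5)
#9 (6,2) H  (was 2)
#10 (7,0) C  (was 5)
#11 (6,2) H  (was 2)
#12 (3,0) C  (was 5)
#13 (5,0) E
#14 (5,1) C  (was 0)

STATE = b0:- b1:- b2:4 b3:0 b4:- b5:1 b6:2 b7:0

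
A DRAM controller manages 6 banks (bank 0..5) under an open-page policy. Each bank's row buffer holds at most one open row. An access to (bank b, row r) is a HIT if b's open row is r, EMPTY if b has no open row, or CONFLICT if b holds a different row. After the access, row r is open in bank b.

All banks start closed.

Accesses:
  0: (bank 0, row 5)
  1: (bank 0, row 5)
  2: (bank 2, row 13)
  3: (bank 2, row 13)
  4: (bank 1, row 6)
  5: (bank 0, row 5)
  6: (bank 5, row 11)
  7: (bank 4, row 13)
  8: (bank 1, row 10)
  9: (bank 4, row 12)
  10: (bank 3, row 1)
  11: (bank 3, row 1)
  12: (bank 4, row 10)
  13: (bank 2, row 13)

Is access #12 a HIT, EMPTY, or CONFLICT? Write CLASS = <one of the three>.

CLASS = CONFLICT

  [0] b0 r5: no row ⇒ E
  [1] b0 r5: had r5 ⇒ H
  [2] b2 r13: no row ⇒ E
  [3] b2 r13: had r13 ⇒ H
  [4] b1 r6: no row ⇒ E
  [5] b0 r5: had r5 ⇒ H
  [6] b5 r11: no row ⇒ E
  [7] b4 r13: no row ⇒ E
  [8] b1 r10: had r6 ⇒ C
  [9] b4 r12: had r13 ⇒ C
  [10] b3 r1: no row ⇒ E
  [11] b3 r1: had r1 ⇒ H
  [12] b4 r10: had r12 ⇒ C
  [13] b2 r13: had r13 ⇒ H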